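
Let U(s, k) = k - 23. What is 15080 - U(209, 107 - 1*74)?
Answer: 15070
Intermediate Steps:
U(s, k) = -23 + k
15080 - U(209, 107 - 1*74) = 15080 - (-23 + (107 - 1*74)) = 15080 - (-23 + (107 - 74)) = 15080 - (-23 + 33) = 15080 - 1*10 = 15080 - 10 = 15070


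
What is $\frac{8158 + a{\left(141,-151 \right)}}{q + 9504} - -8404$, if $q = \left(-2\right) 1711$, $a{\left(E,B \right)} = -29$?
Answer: $\frac{51121257}{6082} \approx 8405.3$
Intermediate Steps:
$q = -3422$
$\frac{8158 + a{\left(141,-151 \right)}}{q + 9504} - -8404 = \frac{8158 - 29}{-3422 + 9504} - -8404 = \frac{8129}{6082} + 8404 = \frac{51121257}{6082}$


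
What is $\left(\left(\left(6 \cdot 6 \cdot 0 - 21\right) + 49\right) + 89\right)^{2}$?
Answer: $13689$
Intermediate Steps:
$\left(\left(\left(6 \cdot 6 \cdot 0 - 21\right) + 49\right) + 89\right)^{2} = \left(\left(\left(36 \cdot 0 - 21\right) + 49\right) + 89\right)^{2} = \left(\left(\left(0 - 21\right) + 49\right) + 89\right)^{2} = \left(\left(-21 + 49\right) + 89\right)^{2} = \left(28 + 89\right)^{2} = 117^{2} = 13689$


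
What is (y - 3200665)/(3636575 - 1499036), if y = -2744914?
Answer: -5945579/2137539 ≈ -2.7815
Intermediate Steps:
(y - 3200665)/(3636575 - 1499036) = (-2744914 - 3200665)/(3636575 - 1499036) = -5945579/2137539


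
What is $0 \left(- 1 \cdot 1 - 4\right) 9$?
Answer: $0$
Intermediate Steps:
$0 \left(- 1 \cdot 1 - 4\right) 9 = 0 \left(\left(-1\right) 1 - 4\right) 9 = 0 \left(-1 - 4\right) 9 = 0 \left(-5\right) 9 = 0 \cdot 9 = 0$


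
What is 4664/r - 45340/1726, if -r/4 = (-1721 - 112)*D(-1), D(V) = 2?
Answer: -41050981/1581879 ≈ -25.951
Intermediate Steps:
r = 14664 (r = -4*(-1721 - 112)*2 = -(-7332)*2 = -4*(-3666) = 14664)
4664/r - 45340/1726 = 4664/14664 - 45340/1726 = 4664*(1/14664) - 45340*1/1726 = 583/1833 - 22670/863 = -41050981/1581879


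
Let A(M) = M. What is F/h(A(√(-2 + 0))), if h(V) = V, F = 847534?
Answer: -423767*I*√2 ≈ -5.993e+5*I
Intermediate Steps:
F/h(A(√(-2 + 0))) = 847534/(√(-2 + 0)) = 847534/(√(-2)) = 847534/((I*√2)) = 847534*(-I*√2/2) = -423767*I*√2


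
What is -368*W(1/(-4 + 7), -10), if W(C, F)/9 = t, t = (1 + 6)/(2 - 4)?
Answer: 11592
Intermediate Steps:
t = -7/2 (t = 7/(-2) = 7*(-½) = -7/2 ≈ -3.5000)
W(C, F) = -63/2 (W(C, F) = 9*(-7/2) = -63/2)
-368*W(1/(-4 + 7), -10) = -368*(-63/2) = 11592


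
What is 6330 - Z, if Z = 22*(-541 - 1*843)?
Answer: 36778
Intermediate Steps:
Z = -30448 (Z = 22*(-541 - 843) = 22*(-1384) = -30448)
6330 - Z = 6330 - 1*(-30448) = 6330 + 30448 = 36778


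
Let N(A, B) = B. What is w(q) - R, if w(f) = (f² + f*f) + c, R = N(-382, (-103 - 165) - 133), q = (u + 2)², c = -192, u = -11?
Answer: 13331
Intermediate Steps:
q = 81 (q = (-11 + 2)² = (-9)² = 81)
R = -401 (R = (-103 - 165) - 133 = -268 - 133 = -401)
w(f) = -192 + 2*f² (w(f) = (f² + f*f) - 192 = (f² + f²) - 192 = 2*f² - 192 = -192 + 2*f²)
w(q) - R = (-192 + 2*81²) - 1*(-401) = (-192 + 2*6561) + 401 = (-192 + 13122) + 401 = 12930 + 401 = 13331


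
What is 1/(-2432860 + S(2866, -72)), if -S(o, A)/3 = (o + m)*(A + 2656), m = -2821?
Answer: -1/2781700 ≈ -3.5949e-7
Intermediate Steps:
S(o, A) = -3*(-2821 + o)*(2656 + A) (S(o, A) = -3*(o - 2821)*(A + 2656) = -3*(-2821 + o)*(2656 + A))
1/(-2432860 + S(2866, -72)) = 1/(-2432860 + (22477728 - 7968*2866 + 8463*(-72) - 3*(-72)*2866)) = 1/(-2432860 + (22477728 - 22836288 - 609336 + 619056)) = 1/(-2432860 - 348840) = 1/(-2781700) = -1/2781700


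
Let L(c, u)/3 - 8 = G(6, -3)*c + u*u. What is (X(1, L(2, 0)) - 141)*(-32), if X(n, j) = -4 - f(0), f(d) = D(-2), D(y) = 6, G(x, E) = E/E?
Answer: 4832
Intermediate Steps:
G(x, E) = 1
L(c, u) = 24 + 3*c + 3*u² (L(c, u) = 24 + 3*(1*c + u*u) = 24 + 3*(c + u²) = 24 + (3*c + 3*u²) = 24 + 3*c + 3*u²)
f(d) = 6
X(n, j) = -10 (X(n, j) = -4 - 1*6 = -4 - 6 = -10)
(X(1, L(2, 0)) - 141)*(-32) = (-10 - 141)*(-32) = -151*(-32) = 4832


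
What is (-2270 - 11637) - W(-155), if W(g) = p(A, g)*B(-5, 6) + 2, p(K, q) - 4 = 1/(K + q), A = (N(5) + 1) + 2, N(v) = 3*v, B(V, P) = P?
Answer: -1908815/137 ≈ -13933.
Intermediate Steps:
A = 18 (A = (3*5 + 1) + 2 = (15 + 1) + 2 = 16 + 2 = 18)
p(K, q) = 4 + 1/(K + q)
W(g) = 2 + 6*(73 + 4*g)/(18 + g) (W(g) = ((1 + 4*18 + 4*g)/(18 + g))*6 + 2 = ((1 + 72 + 4*g)/(18 + g))*6 + 2 = ((73 + 4*g)/(18 + g))*6 + 2 = 6*(73 + 4*g)/(18 + g) + 2 = 2 + 6*(73 + 4*g)/(18 + g))
(-2270 - 11637) - W(-155) = (-2270 - 11637) - 2*(237 + 13*(-155))/(18 - 155) = -13907 - 2*(237 - 2015)/(-137) = -13907 - 2*(-1)*(-1778)/137 = -13907 - 1*3556/137 = -13907 - 3556/137 = -1908815/137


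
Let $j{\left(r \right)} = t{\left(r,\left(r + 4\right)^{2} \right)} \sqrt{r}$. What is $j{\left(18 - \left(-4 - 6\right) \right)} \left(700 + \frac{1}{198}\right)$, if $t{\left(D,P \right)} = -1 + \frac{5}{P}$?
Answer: $- \frac{141234419 \sqrt{7}}{101376} \approx -3686.0$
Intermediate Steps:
$j{\left(r \right)} = \frac{\sqrt{r} \left(5 - \left(4 + r\right)^{2}\right)}{\left(4 + r\right)^{2}}$ ($j{\left(r \right)} = \frac{5 - \left(r + 4\right)^{2}}{\left(r + 4\right)^{2}} \sqrt{r} = \frac{5 - \left(4 + r\right)^{2}}{\left(4 + r\right)^{2}} \sqrt{r} = \frac{\sqrt{r} \left(5 - \left(4 + r\right)^{2}\right)}{\left(4 + r\right)^{2}}$)
$j{\left(18 - \left(-4 - 6\right) \right)} \left(700 + \frac{1}{198}\right) = \frac{\sqrt{18 - \left(-4 - 6\right)} \left(5 - \left(4 + \left(18 - \left(-4 - 6\right)\right)\right)^{2}\right)}{\left(4 + \left(18 - \left(-4 - 6\right)\right)\right)^{2}} \left(700 + \frac{1}{198}\right) = \frac{\sqrt{18 - -10} \left(5 - \left(4 + \left(18 - -10\right)\right)^{2}\right)}{\left(4 + \left(18 - -10\right)\right)^{2}} \cdot \frac{138601}{198} = \frac{\sqrt{18 + 10} \left(5 - \left(4 + \left(18 + 10\right)\right)^{2}\right)}{\left(4 + \left(18 + 10\right)\right)^{2}} \cdot \frac{138601}{198} = \frac{\sqrt{28} \left(5 - \left(4 + 28\right)^{2}\right)}{\left(4 + 28\right)^{2}} \cdot \frac{138601}{198} = \frac{2 \sqrt{7} \left(5 - 32^{2}\right)}{1024} \cdot \frac{138601}{198} = 2 \sqrt{7} \cdot \frac{1}{1024} \left(5 - 1024\right) \frac{138601}{198} = 2 \sqrt{7} \cdot \frac{1}{1024} \left(-1019\right) \frac{138601}{198} = - \frac{1019 \sqrt{7}}{512} \cdot \frac{138601}{198} = - \frac{141234419 \sqrt{7}}{101376}$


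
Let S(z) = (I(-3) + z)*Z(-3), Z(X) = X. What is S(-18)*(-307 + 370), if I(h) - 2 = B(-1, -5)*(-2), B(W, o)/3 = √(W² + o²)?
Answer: 3024 + 1134*√26 ≈ 8806.3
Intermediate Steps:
B(W, o) = 3*√(W² + o²)
I(h) = 2 - 6*√26 (I(h) = 2 + (3*√((-1)² + (-5)²))*(-2) = 2 + (3*√(1 + 25))*(-2) = 2 + (3*√26)*(-2) = 2 - 6*√26)
S(z) = -6 - 3*z + 18*√26 (S(z) = ((2 - 6*√26) + z)*(-3) = (2 + z - 6*√26)*(-3) = -6 - 3*z + 18*√26)
S(-18)*(-307 + 370) = (-6 - 3*(-18) + 18*√26)*(-307 + 370) = (-6 + 54 + 18*√26)*63 = (48 + 18*√26)*63 = 3024 + 1134*√26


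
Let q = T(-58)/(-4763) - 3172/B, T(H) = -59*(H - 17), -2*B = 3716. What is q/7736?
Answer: 3443293/34230461672 ≈ 0.00010059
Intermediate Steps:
B = -1858 (B = -½*3716 = -1858)
T(H) = 1003 - 59*H (T(H) = -59*(-17 + H) = 1003 - 59*H)
q = 3443293/4424827 (q = (1003 - 59*(-58))/(-4763) - 3172/(-1858) = (1003 + 3422)*(-1/4763) - 3172*(-1/1858) = 4425*(-1/4763) + 1586/929 = -4425/4763 + 1586/929 = 3443293/4424827 ≈ 0.77818)
q/7736 = (3443293/4424827)/7736 = (3443293/4424827)*(1/7736) = 3443293/34230461672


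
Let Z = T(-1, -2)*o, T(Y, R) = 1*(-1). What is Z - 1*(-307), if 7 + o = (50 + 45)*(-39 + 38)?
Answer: 409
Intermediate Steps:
T(Y, R) = -1
o = -102 (o = -7 + (50 + 45)*(-39 + 38) = -7 + 95*(-1) = -7 - 95 = -102)
Z = 102 (Z = -1*(-102) = 102)
Z - 1*(-307) = 102 - 1*(-307) = 102 + 307 = 409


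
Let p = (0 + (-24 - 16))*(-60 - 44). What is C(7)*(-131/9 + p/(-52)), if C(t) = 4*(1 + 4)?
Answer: -17020/9 ≈ -1891.1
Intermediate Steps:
p = 4160 (p = (0 - 40)*(-104) = -40*(-104) = 4160)
C(t) = 20 (C(t) = 4*5 = 20)
C(7)*(-131/9 + p/(-52)) = 20*(-131/9 + 4160/(-52)) = 20*(-131*⅑ + 4160*(-1/52)) = 20*(-131/9 - 80) = 20*(-851/9) = -17020/9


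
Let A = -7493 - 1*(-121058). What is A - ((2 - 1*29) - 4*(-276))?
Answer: 112488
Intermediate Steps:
A = 113565 (A = -7493 + 121058 = 113565)
A - ((2 - 1*29) - 4*(-276)) = 113565 - ((2 - 1*29) - 4*(-276)) = 113565 - ((2 - 29) + 1104) = 113565 - (-27 + 1104) = 113565 - 1*1077 = 113565 - 1077 = 112488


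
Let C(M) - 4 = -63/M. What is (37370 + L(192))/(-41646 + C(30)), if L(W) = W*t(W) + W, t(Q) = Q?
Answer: -744260/416441 ≈ -1.7872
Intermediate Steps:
C(M) = 4 - 63/M
L(W) = W + W² (L(W) = W*W + W = W² + W = W + W²)
(37370 + L(192))/(-41646 + C(30)) = (37370 + 192*(1 + 192))/(-41646 + (4 - 63/30)) = (37370 + 192*193)/(-41646 + (4 - 63*1/30)) = (37370 + 37056)/(-41646 + (4 - 21/10)) = 74426/(-41646 + 19/10) = 74426/(-416441/10) = 74426*(-10/416441) = -744260/416441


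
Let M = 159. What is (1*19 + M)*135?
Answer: 24030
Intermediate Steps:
(1*19 + M)*135 = (1*19 + 159)*135 = (19 + 159)*135 = 178*135 = 24030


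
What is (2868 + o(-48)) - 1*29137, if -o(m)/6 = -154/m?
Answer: -105153/4 ≈ -26288.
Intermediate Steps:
o(m) = 924/m (o(m) = -(-924)/m = 924/m)
(2868 + o(-48)) - 1*29137 = (2868 + 924/(-48)) - 1*29137 = (2868 + 924*(-1/48)) - 29137 = (2868 - 77/4) - 29137 = 11395/4 - 29137 = -105153/4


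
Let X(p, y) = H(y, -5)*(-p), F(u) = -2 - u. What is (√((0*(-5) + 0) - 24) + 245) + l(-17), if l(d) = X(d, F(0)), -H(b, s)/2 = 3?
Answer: 143 + 2*I*√6 ≈ 143.0 + 4.899*I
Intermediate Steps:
H(b, s) = -6 (H(b, s) = -2*3 = -6)
X(p, y) = 6*p (X(p, y) = -(-6)*p = 6*p)
l(d) = 6*d
(√((0*(-5) + 0) - 24) + 245) + l(-17) = (√((0*(-5) + 0) - 24) + 245) + 6*(-17) = (√((0 + 0) - 24) + 245) - 102 = (√(0 - 24) + 245) - 102 = (√(-24) + 245) - 102 = (2*I*√6 + 245) - 102 = (245 + 2*I*√6) - 102 = 143 + 2*I*√6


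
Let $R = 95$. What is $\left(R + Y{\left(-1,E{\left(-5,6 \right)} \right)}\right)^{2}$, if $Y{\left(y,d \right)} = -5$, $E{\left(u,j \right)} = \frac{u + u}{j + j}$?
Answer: $8100$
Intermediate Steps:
$E{\left(u,j \right)} = \frac{u}{j}$ ($E{\left(u,j \right)} = \frac{2 u}{2 j} = 2 u \frac{1}{2 j} = \frac{u}{j}$)
$\left(R + Y{\left(-1,E{\left(-5,6 \right)} \right)}\right)^{2} = \left(95 - 5\right)^{2} = 90^{2} = 8100$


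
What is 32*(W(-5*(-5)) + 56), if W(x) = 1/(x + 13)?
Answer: 34064/19 ≈ 1792.8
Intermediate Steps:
W(x) = 1/(13 + x)
32*(W(-5*(-5)) + 56) = 32*(1/(13 - 5*(-5)) + 56) = 32*(1/(13 + 25) + 56) = 32*(1/38 + 56) = 32*(2129/38) = 34064/19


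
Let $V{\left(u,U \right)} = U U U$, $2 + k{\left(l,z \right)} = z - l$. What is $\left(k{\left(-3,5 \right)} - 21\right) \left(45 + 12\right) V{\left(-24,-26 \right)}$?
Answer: $15027480$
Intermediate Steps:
$k{\left(l,z \right)} = -2 + z - l$ ($k{\left(l,z \right)} = -2 - \left(l - z\right) = -2 + z - l$)
$V{\left(u,U \right)} = U^{3}$ ($V{\left(u,U \right)} = U^{2} U = U^{3}$)
$\left(k{\left(-3,5 \right)} - 21\right) \left(45 + 12\right) V{\left(-24,-26 \right)} = \left(\left(-2 + 5 - -3\right) - 21\right) \left(45 + 12\right) \left(-26\right)^{3} = \left(\left(-2 + 5 + 3\right) - 21\right) 57 \left(-17576\right) = \left(6 - 21\right) 57 \left(-17576\right) = \left(-15\right) 57 \left(-17576\right) = \left(-855\right) \left(-17576\right) = 15027480$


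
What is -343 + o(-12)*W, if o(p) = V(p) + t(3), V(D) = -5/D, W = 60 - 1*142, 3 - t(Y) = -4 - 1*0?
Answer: -5707/6 ≈ -951.17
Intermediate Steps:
t(Y) = 7 (t(Y) = 3 - (-4 - 1*0) = 3 - (-4 + 0) = 3 - 1*(-4) = 3 + 4 = 7)
W = -82 (W = 60 - 142 = -82)
o(p) = 7 - 5/p (o(p) = -5/p + 7 = 7 - 5/p)
-343 + o(-12)*W = -343 + (7 - 5/(-12))*(-82) = -343 + (7 - 5*(-1/12))*(-82) = -343 + (7 + 5/12)*(-82) = -343 + (89/12)*(-82) = -343 - 3649/6 = -5707/6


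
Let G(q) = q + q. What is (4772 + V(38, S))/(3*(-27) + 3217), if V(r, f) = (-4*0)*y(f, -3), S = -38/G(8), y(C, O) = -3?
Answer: 1193/784 ≈ 1.5217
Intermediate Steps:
G(q) = 2*q
S = -19/8 (S = -38/(2*8) = -38/16 = -38*1/16 = -19/8 ≈ -2.3750)
V(r, f) = 0 (V(r, f) = -4*0*(-3) = 0*(-3) = 0)
(4772 + V(38, S))/(3*(-27) + 3217) = (4772 + 0)/(3*(-27) + 3217) = 4772/(-81 + 3217) = 4772/3136 = 4772*(1/3136) = 1193/784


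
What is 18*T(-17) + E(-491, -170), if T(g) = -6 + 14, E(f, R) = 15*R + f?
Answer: -2897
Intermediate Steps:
E(f, R) = f + 15*R
T(g) = 8
18*T(-17) + E(-491, -170) = 18*8 + (-491 + 15*(-170)) = 144 + (-491 - 2550) = 144 - 3041 = -2897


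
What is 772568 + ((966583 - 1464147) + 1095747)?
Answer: 1370751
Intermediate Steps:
772568 + ((966583 - 1464147) + 1095747) = 772568 + (-497564 + 1095747) = 772568 + 598183 = 1370751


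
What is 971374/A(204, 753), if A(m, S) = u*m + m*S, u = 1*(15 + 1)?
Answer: 485687/78438 ≈ 6.1920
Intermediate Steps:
u = 16 (u = 1*16 = 16)
A(m, S) = 16*m + S*m (A(m, S) = 16*m + m*S = 16*m + S*m)
971374/A(204, 753) = 971374/((204*(16 + 753))) = 971374/((204*769)) = 971374/156876 = 971374*(1/156876) = 485687/78438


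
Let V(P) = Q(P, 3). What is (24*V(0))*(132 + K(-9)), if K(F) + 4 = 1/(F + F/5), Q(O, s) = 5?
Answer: 138140/9 ≈ 15349.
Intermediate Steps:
K(F) = -4 + 5/(6*F) (K(F) = -4 + 1/(F + F/5) = -4 + 1/(6*F/5) = -4 + 5/(6*F))
V(P) = 5
(24*V(0))*(132 + K(-9)) = (24*5)*(132 + (-4 + (⅚)/(-9))) = 120*(132 + (-4 + (⅚)*(-⅑))) = 120*(132 + (-4 - 5/54)) = 120*(132 - 221/54) = 120*(6907/54) = 138140/9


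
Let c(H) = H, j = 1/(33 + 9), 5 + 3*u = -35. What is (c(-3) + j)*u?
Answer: 2500/63 ≈ 39.683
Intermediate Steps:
u = -40/3 (u = -5/3 + (⅓)*(-35) = -5/3 - 35/3 = -40/3 ≈ -13.333)
j = 1/42 ≈ 0.023810
(c(-3) + j)*u = (-3 + 1/42)*(-40/3) = -125/42*(-40/3) = 2500/63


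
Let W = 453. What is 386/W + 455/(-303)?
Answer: -29719/45753 ≈ -0.64955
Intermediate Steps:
386/W + 455/(-303) = 386/453 + 455/(-303) = 386*(1/453) + 455*(-1/303) = 386/453 - 455/303 = -29719/45753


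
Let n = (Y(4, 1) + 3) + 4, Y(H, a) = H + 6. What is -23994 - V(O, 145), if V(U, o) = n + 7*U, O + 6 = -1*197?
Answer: -22590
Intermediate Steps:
Y(H, a) = 6 + H
O = -203 (O = -6 - 1*197 = -6 - 197 = -203)
n = 17 (n = ((6 + 4) + 3) + 4 = (10 + 3) + 4 = 13 + 4 = 17)
V(U, o) = 17 + 7*U
-23994 - V(O, 145) = -23994 - (17 + 7*(-203)) = -23994 - (17 - 1421) = -23994 - 1*(-1404) = -23994 + 1404 = -22590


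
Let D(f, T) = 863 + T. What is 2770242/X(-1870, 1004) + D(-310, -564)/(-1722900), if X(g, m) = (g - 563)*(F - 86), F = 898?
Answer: -397786720417/283646195700 ≈ -1.4024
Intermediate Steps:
X(g, m) = -457156 + 812*g (X(g, m) = (g - 563)*(898 - 86) = (-563 + g)*812 = -457156 + 812*g)
2770242/X(-1870, 1004) + D(-310, -564)/(-1722900) = 2770242/(-457156 + 812*(-1870)) + (863 - 564)/(-1722900) = 2770242/(-457156 - 1518440) + 299*(-1/1722900) = 2770242/(-1975596) - 299/1722900 = 2770242*(-1/1975596) - 299/1722900 = -461707/329266 - 299/1722900 = -397786720417/283646195700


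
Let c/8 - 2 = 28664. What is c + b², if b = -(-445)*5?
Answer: 5179953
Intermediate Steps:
c = 229328 (c = 16 + 8*28664 = 16 + 229312 = 229328)
b = 2225 (b = -89*(-25) = 2225)
c + b² = 229328 + 2225² = 229328 + 4950625 = 5179953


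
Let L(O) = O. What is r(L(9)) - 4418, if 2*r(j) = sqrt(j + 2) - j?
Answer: -8845/2 + sqrt(11)/2 ≈ -4420.8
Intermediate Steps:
r(j) = sqrt(2 + j)/2 - j/2 (r(j) = (sqrt(j + 2) - j)/2 = (sqrt(2 + j) - j)/2 = sqrt(2 + j)/2 - j/2)
r(L(9)) - 4418 = (sqrt(2 + 9)/2 - 1/2*9) - 4418 = (sqrt(11)/2 - 9/2) - 4418 = (-9/2 + sqrt(11)/2) - 4418 = -8845/2 + sqrt(11)/2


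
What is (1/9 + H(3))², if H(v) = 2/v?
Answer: 49/81 ≈ 0.60494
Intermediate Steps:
(1/9 + H(3))² = (1/9 + 2/3)² = (⅑ + 2*(⅓))² = (⅑ + ⅔)² = (7/9)² = 49/81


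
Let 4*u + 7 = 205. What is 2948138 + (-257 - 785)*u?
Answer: 2896559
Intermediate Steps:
u = 99/2 (u = -7/4 + (¼)*205 = -7/4 + 205/4 = 99/2 ≈ 49.500)
2948138 + (-257 - 785)*u = 2948138 + (-257 - 785)*(99/2) = 2948138 - 1042*99/2 = 2948138 - 51579 = 2896559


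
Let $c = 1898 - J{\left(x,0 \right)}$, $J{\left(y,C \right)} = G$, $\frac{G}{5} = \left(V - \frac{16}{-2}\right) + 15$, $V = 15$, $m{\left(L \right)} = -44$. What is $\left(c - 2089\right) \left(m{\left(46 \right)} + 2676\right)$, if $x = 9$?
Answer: $-1002792$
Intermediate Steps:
$G = 190$ ($G = 5 \left(\left(15 - \frac{16}{-2}\right) + 15\right) = 5 \left(\left(15 - -8\right) + 15\right) = 5 \left(\left(15 + 8\right) + 15\right) = 5 \left(23 + 15\right) = 5 \cdot 38 = 190$)
$J{\left(y,C \right)} = 190$
$c = 1708$ ($c = 1898 - 190 = 1708$)
$\left(c - 2089\right) \left(m{\left(46 \right)} + 2676\right) = \left(1708 - 2089\right) \left(-44 + 2676\right) = \left(-381\right) 2632 = -1002792$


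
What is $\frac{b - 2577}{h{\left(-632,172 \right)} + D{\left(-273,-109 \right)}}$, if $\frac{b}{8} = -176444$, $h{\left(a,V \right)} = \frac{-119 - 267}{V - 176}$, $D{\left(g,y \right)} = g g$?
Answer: $- \frac{2828258}{149251} \approx -18.95$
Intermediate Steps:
$D{\left(g,y \right)} = g^{2}$
$h{\left(a,V \right)} = - \frac{386}{-176 + V}$
$b = -1411552$ ($b = 8 \left(-176444\right) = -1411552$)
$\frac{b - 2577}{h{\left(-632,172 \right)} + D{\left(-273,-109 \right)}} = \frac{-1411552 - 2577}{- \frac{386}{-176 + 172} + \left(-273\right)^{2}} = \frac{-1411552 - 2577}{- \frac{386}{-4} + 74529} = \frac{-1411552 - 2577}{\left(-386\right) \left(- \frac{1}{4}\right) + 74529} = - \frac{1414129}{\frac{193}{2} + 74529} = - \frac{1414129}{\frac{149251}{2}} = \left(-1414129\right) \frac{2}{149251} = - \frac{2828258}{149251}$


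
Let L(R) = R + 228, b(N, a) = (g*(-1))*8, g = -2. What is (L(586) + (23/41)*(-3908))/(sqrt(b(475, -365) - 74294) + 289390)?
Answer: -8176714450/1716806250749 + 28255*I*sqrt(74278)/1716806250749 ≈ -0.0047627 + 4.4854e-6*I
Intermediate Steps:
b(N, a) = 16 (b(N, a) = -2*(-1)*8 = 2*8 = 16)
L(R) = 228 + R
(L(586) + (23/41)*(-3908))/(sqrt(b(475, -365) - 74294) + 289390) = ((228 + 586) + (23/41)*(-3908))/(sqrt(16 - 74294) + 289390) = (814 + (23*(1/41))*(-3908))/(sqrt(-74278) + 289390) = (814 + (23/41)*(-3908))/(I*sqrt(74278) + 289390) = (814 - 89884/41)/(289390 + I*sqrt(74278)) = -56510/(41*(289390 + I*sqrt(74278)))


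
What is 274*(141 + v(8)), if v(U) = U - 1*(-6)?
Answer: 42470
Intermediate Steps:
v(U) = 6 + U (v(U) = U + 6 = 6 + U)
274*(141 + v(8)) = 274*(141 + (6 + 8)) = 274*(141 + 14) = 274*155 = 42470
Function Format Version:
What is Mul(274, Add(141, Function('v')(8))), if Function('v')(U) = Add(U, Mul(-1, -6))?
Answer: 42470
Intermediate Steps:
Function('v')(U) = Add(6, U) (Function('v')(U) = Add(U, 6) = Add(6, U))
Mul(274, Add(141, Function('v')(8))) = Mul(274, Add(141, Add(6, 8))) = Mul(274, Add(141, 14)) = Mul(274, 155) = 42470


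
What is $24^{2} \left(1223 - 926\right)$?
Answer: $171072$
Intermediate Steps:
$24^{2} \left(1223 - 926\right) = 576 \cdot 297 = 171072$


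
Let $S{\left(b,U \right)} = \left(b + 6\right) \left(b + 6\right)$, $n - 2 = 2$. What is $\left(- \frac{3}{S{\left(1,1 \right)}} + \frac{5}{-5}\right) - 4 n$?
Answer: $- \frac{836}{49} \approx -17.061$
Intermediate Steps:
$n = 4$ ($n = 2 + 2 = 4$)
$S{\left(b,U \right)} = \left(6 + b\right)^{2}$ ($S{\left(b,U \right)} = \left(6 + b\right) \left(6 + b\right) = \left(6 + b\right)^{2}$)
$\left(- \frac{3}{S{\left(1,1 \right)}} + \frac{5}{-5}\right) - 4 n = \left(- \frac{3}{\left(6 + 1\right)^{2}} + \frac{5}{-5}\right) - 16 = \left(- \frac{3}{7^{2}} + 5 \left(- \frac{1}{5}\right)\right) - 16 = \left(- \frac{3}{49} - 1\right) - 16 = - \frac{52}{49} - 16 = - \frac{836}{49}$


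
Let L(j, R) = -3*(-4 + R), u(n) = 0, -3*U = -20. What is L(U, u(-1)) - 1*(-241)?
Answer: 253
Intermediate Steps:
U = 20/3 (U = -⅓*(-20) = 20/3 ≈ 6.6667)
L(j, R) = 12 - 3*R
L(U, u(-1)) - 1*(-241) = (12 - 3*0) - 1*(-241) = (12 + 0) + 241 = 12 + 241 = 253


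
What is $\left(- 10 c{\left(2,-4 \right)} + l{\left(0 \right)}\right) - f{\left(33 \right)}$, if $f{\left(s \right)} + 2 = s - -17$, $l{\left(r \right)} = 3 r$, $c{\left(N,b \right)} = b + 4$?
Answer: $-48$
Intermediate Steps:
$c{\left(N,b \right)} = 4 + b$
$f{\left(s \right)} = 15 + s$ ($f{\left(s \right)} = -2 + \left(s - -17\right) = -2 + \left(s + 17\right) = -2 + \left(17 + s\right) = 15 + s$)
$\left(- 10 c{\left(2,-4 \right)} + l{\left(0 \right)}\right) - f{\left(33 \right)} = \left(- 10 \left(4 - 4\right) + 3 \cdot 0\right) - \left(15 + 33\right) = \left(\left(-10\right) 0 + 0\right) - 48 = \left(0 + 0\right) - 48 = 0 - 48 = -48$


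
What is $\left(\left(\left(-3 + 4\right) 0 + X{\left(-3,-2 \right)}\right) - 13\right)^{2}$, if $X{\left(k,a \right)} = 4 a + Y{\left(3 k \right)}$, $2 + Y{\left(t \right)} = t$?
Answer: $1024$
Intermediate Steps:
$Y{\left(t \right)} = -2 + t$
$X{\left(k,a \right)} = -2 + 3 k + 4 a$ ($X{\left(k,a \right)} = 4 a + \left(-2 + 3 k\right) = -2 + 3 k + 4 a$)
$\left(\left(\left(-3 + 4\right) 0 + X{\left(-3,-2 \right)}\right) - 13\right)^{2} = \left(\left(\left(-3 + 4\right) 0 + \left(-2 + 3 \left(-3\right) + 4 \left(-2\right)\right)\right) - 13\right)^{2} = \left(\left(1 \cdot 0 - 19\right) - 13\right)^{2} = \left(\left(0 - 19\right) - 13\right)^{2} = \left(-19 - 13\right)^{2} = \left(-32\right)^{2} = 1024$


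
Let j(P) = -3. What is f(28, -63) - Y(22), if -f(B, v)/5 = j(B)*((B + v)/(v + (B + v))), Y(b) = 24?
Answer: -261/14 ≈ -18.643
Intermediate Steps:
f(B, v) = 15*(B + v)/(B + 2*v) (f(B, v) = -(-15)*(B + v)/(v + (B + v)) = -(-15)*(B + v)/(B + 2*v) = 15*(B + v)/(B + 2*v))
f(28, -63) - Y(22) = 15*(28 - 63)/(28 + 2*(-63)) - 1*24 = 15*(-35)/(28 - 126) - 24 = 15*(-35)/(-98) - 24 = 15*(-1/98)*(-35) - 24 = 75/14 - 24 = -261/14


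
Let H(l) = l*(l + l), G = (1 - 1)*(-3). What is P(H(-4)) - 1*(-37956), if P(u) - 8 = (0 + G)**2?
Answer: 37964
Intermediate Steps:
G = 0 (G = 0*(-3) = 0)
H(l) = 2*l**2 (H(l) = l*(2*l) = 2*l**2)
P(u) = 8 (P(u) = 8 + (0 + 0)**2 = 8 + 0**2 = 8 + 0 = 8)
P(H(-4)) - 1*(-37956) = 8 - 1*(-37956) = 8 + 37956 = 37964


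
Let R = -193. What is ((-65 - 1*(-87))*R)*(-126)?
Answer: 534996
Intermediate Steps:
((-65 - 1*(-87))*R)*(-126) = ((-65 - 1*(-87))*(-193))*(-126) = ((-65 + 87)*(-193))*(-126) = (22*(-193))*(-126) = -4246*(-126) = 534996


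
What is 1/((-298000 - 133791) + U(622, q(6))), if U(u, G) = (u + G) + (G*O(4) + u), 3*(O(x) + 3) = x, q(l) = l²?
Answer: -1/430571 ≈ -2.3225e-6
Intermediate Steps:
O(x) = -3 + x/3
U(u, G) = 2*u - 2*G/3 (U(u, G) = (u + G) + (G*(-3 + (⅓)*4) + u) = (G + u) + (G*(-3 + 4/3) + u) = (G + u) + (G*(-5/3) + u) = (G + u) + (-5*G/3 + u) = (G + u) + (u - 5*G/3) = 2*u - 2*G/3)
1/((-298000 - 133791) + U(622, q(6))) = 1/((-298000 - 133791) + (2*622 - ⅔*6²)) = 1/(-431791 + (1244 - ⅔*36)) = 1/(-431791 + (1244 - 24)) = 1/(-431791 + 1220) = 1/(-430571) = -1/430571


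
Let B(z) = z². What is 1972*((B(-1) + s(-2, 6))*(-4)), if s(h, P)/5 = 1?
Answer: -47328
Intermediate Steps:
s(h, P) = 5 (s(h, P) = 5*1 = 5)
1972*((B(-1) + s(-2, 6))*(-4)) = 1972*(((-1)² + 5)*(-4)) = 1972*((1 + 5)*(-4)) = 1972*(6*(-4)) = 1972*(-24) = -47328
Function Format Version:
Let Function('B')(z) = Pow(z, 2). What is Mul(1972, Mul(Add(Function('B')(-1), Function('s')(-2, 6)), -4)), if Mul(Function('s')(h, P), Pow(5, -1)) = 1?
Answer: -47328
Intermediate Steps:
Function('s')(h, P) = 5 (Function('s')(h, P) = Mul(5, 1) = 5)
Mul(1972, Mul(Add(Function('B')(-1), Function('s')(-2, 6)), -4)) = Mul(1972, Mul(Add(Pow(-1, 2), 5), -4)) = Mul(1972, Mul(Add(1, 5), -4)) = Mul(1972, Mul(6, -4)) = Mul(1972, -24) = -47328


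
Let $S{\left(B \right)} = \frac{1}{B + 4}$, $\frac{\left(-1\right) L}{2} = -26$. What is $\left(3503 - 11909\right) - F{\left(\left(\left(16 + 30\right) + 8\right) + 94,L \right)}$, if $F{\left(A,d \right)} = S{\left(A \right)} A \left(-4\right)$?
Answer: $- \frac{159640}{19} \approx -8402.1$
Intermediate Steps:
$L = 52$ ($L = \left(-2\right) \left(-26\right) = 52$)
$S{\left(B \right)} = \frac{1}{4 + B}$
$F{\left(A,d \right)} = - \frac{4 A}{4 + A}$ ($F{\left(A,d \right)} = \frac{A}{4 + A} \left(-4\right) = - \frac{4 A}{4 + A}$)
$\left(3503 - 11909\right) - F{\left(\left(\left(16 + 30\right) + 8\right) + 94,L \right)} = \left(3503 - 11909\right) - - \frac{4 \left(\left(\left(16 + 30\right) + 8\right) + 94\right)}{4 + \left(\left(\left(16 + 30\right) + 8\right) + 94\right)} = \left(3503 - 11909\right) - - \frac{4 \left(\left(46 + 8\right) + 94\right)}{4 + \left(\left(46 + 8\right) + 94\right)} = -8406 - - \frac{4 \left(54 + 94\right)}{4 + \left(54 + 94\right)} = -8406 - \left(-4\right) 148 \frac{1}{4 + 148} = -8406 - \left(-4\right) 148 \cdot \frac{1}{152} = -8406 - - \frac{74}{19} = -8406 + \frac{74}{19} = - \frac{159640}{19}$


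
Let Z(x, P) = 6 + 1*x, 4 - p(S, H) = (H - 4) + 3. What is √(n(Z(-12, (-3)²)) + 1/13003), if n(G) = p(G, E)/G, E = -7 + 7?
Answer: I*√5071872162/78018 ≈ 0.91283*I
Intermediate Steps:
E = 0
p(S, H) = 5 - H (p(S, H) = 4 - ((H - 4) + 3) = 4 - ((-4 + H) + 3) = 4 - (-1 + H) = 4 + (1 - H) = 5 - H)
Z(x, P) = 6 + x
n(G) = 5/G (n(G) = (5 - 1*0)/G = (5 + 0)/G = 5/G)
√(n(Z(-12, (-3)²)) + 1/13003) = √(5/(6 - 12) + 1/13003) = √(5/(-6) + 1/13003) = √(5*(-⅙) + 1/13003) = √(-⅚ + 1/13003) = √(-65009/78018) = I*√5071872162/78018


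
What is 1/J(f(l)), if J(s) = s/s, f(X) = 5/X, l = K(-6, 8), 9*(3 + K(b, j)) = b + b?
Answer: 1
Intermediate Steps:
K(b, j) = -3 + 2*b/9 (K(b, j) = -3 + (b + b)/9 = -3 + (2*b)/9 = -3 + 2*b/9)
l = -13/3 (l = -3 + (2/9)*(-6) = -3 - 4/3 = -13/3 ≈ -4.3333)
J(s) = 1
1/J(f(l)) = 1/1 = 1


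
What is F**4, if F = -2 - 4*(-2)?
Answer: 1296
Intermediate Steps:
F = 6 (F = -2 + 8 = 6)
F**4 = 6**4 = 1296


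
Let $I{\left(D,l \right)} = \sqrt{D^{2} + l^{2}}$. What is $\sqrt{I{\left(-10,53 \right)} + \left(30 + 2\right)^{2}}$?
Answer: $\sqrt{1024 + \sqrt{2909}} \approx 32.832$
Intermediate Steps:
$\sqrt{I{\left(-10,53 \right)} + \left(30 + 2\right)^{2}} = \sqrt{\sqrt{\left(-10\right)^{2} + 53^{2}} + \left(30 + 2\right)^{2}} = \sqrt{\sqrt{100 + 2809} + 32^{2}} = \sqrt{\sqrt{2909} + 1024} = \sqrt{1024 + \sqrt{2909}}$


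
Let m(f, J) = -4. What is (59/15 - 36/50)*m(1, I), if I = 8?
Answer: -964/75 ≈ -12.853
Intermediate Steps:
(59/15 - 36/50)*m(1, I) = (59/15 - 36/50)*(-4) = (59*(1/15) - 36*1/50)*(-4) = (59/15 - 18/25)*(-4) = (241/75)*(-4) = -964/75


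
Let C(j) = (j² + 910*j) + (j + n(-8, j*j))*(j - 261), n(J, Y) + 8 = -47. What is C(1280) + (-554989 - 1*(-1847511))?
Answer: 5343997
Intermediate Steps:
n(J, Y) = -55 (n(J, Y) = -8 - 47 = -55)
C(j) = j² + 910*j + (-261 + j)*(-55 + j) (C(j) = (j² + 910*j) + (j - 55)*(j - 261) = (j² + 910*j) + (-55 + j)*(-261 + j) = (j² + 910*j) + (-261 + j)*(-55 + j) = j² + 910*j + (-261 + j)*(-55 + j))
C(1280) + (-554989 - 1*(-1847511)) = (14355 + 2*1280² + 594*1280) + (-554989 - 1*(-1847511)) = (14355 + 2*1638400 + 760320) + (-554989 + 1847511) = (14355 + 3276800 + 760320) + 1292522 = 4051475 + 1292522 = 5343997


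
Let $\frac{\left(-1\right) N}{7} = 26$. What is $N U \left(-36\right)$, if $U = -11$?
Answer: $-72072$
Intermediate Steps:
$N = -182$ ($N = \left(-7\right) 26 = -182$)
$N U \left(-36\right) = \left(-182\right) \left(-11\right) \left(-36\right) = 2002 \left(-36\right) = -72072$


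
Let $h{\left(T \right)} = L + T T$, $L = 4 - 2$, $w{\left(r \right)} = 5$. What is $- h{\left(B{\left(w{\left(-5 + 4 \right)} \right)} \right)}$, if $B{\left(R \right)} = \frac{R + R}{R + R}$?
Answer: $-3$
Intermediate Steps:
$B{\left(R \right)} = 1$ ($B{\left(R \right)} = \frac{2 R}{2 R} = 2 R \frac{1}{2 R} = 1$)
$L = 2$ ($L = 4 - 2 = 2$)
$h{\left(T \right)} = 2 + T^{2}$ ($h{\left(T \right)} = 2 + T T = 2 + T^{2}$)
$- h{\left(B{\left(w{\left(-5 + 4 \right)} \right)} \right)} = - (2 + 1^{2}) = - (2 + 1) = \left(-1\right) 3 = -3$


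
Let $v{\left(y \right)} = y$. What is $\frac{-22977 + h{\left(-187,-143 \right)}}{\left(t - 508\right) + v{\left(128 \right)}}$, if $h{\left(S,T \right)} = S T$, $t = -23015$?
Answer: $- \frac{3764}{23395} \approx -0.16089$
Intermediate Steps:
$\frac{-22977 + h{\left(-187,-143 \right)}}{\left(t - 508\right) + v{\left(128 \right)}} = \frac{-22977 - -26741}{\left(-23015 - 508\right) + 128} = \frac{-22977 + 26741}{\left(-23015 - 508\right) + 128} = \frac{3764}{-23523 + 128} = \frac{3764}{-23395} = 3764 \left(- \frac{1}{23395}\right) = - \frac{3764}{23395}$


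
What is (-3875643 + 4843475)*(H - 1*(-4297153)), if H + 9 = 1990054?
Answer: 6084951414736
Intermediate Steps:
H = 1990045 (H = -9 + 1990054 = 1990045)
(-3875643 + 4843475)*(H - 1*(-4297153)) = (-3875643 + 4843475)*(1990045 - 1*(-4297153)) = 967832*(1990045 + 4297153) = 967832*6287198 = 6084951414736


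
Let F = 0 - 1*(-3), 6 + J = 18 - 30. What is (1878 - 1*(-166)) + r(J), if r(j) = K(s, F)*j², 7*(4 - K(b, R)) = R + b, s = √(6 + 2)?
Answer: 22408/7 - 648*√2/7 ≈ 3070.2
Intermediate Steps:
J = -18 (J = -6 + (18 - 30) = -6 - 12 = -18)
F = 3 (F = 0 + 3 = 3)
s = 2*√2 (s = √8 = 2*√2 ≈ 2.8284)
K(b, R) = 4 - R/7 - b/7 (K(b, R) = 4 - (R + b)/7 = 4 + (-R/7 - b/7) = 4 - R/7 - b/7)
r(j) = j²*(25/7 - 2*√2/7) (r(j) = (4 - ⅐*3 - 2*√2/7)*j² = (4 - 3/7 - 2*√2/7)*j² = (25/7 - 2*√2/7)*j² = j²*(25/7 - 2*√2/7))
(1878 - 1*(-166)) + r(J) = (1878 - 1*(-166)) + (⅐)*(-18)²*(25 - 2*√2) = (1878 + 166) + (⅐)*324*(25 - 2*√2) = 2044 + (8100/7 - 648*√2/7) = 22408/7 - 648*√2/7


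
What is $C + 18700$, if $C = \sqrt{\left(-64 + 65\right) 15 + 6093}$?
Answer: $18700 + 2 \sqrt{1527} \approx 18778.0$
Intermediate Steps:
$C = 2 \sqrt{1527}$ ($C = \sqrt{1 \cdot 15 + 6093} = \sqrt{15 + 6093} = \sqrt{6108} = 2 \sqrt{1527} \approx 78.154$)
$C + 18700 = 2 \sqrt{1527} + 18700 = 18700 + 2 \sqrt{1527}$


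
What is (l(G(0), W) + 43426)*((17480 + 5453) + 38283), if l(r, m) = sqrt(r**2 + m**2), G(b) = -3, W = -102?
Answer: 2658366016 + 183648*sqrt(1157) ≈ 2.6646e+9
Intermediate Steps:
l(r, m) = sqrt(m**2 + r**2)
(l(G(0), W) + 43426)*((17480 + 5453) + 38283) = (sqrt((-102)**2 + (-3)**2) + 43426)*((17480 + 5453) + 38283) = (sqrt(10404 + 9) + 43426)*(22933 + 38283) = (sqrt(10413) + 43426)*61216 = (3*sqrt(1157) + 43426)*61216 = (43426 + 3*sqrt(1157))*61216 = 2658366016 + 183648*sqrt(1157)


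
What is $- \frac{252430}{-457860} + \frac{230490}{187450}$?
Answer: $\frac{1528501549}{858258570} \approx 1.7809$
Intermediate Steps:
$- \frac{252430}{-457860} + \frac{230490}{187450} = \left(-252430\right) \left(- \frac{1}{457860}\right) + 230490 \cdot \frac{1}{187450} = \frac{25243}{45786} + \frac{23049}{18745} = \frac{1528501549}{858258570}$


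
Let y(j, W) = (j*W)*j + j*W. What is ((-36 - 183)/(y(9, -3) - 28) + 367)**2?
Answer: 12008872225/88804 ≈ 1.3523e+5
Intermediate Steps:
y(j, W) = W*j + W*j**2 (y(j, W) = (W*j)*j + W*j = W*j**2 + W*j = W*j + W*j**2)
((-36 - 183)/(y(9, -3) - 28) + 367)**2 = ((-36 - 183)/(-3*9*(1 + 9) - 28) + 367)**2 = (-219/(-3*9*10 - 28) + 367)**2 = (-219/(-270 - 28) + 367)**2 = (-219/(-298) + 367)**2 = (-219*(-1/298) + 367)**2 = (219/298 + 367)**2 = (109585/298)**2 = 12008872225/88804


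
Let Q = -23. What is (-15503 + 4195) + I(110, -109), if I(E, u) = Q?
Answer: -11331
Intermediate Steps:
I(E, u) = -23
(-15503 + 4195) + I(110, -109) = (-15503 + 4195) - 23 = -11308 - 23 = -11331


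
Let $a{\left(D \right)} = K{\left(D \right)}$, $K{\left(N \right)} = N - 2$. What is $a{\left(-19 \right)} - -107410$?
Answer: $107389$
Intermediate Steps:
$K{\left(N \right)} = -2 + N$
$a{\left(D \right)} = -2 + D$
$a{\left(-19 \right)} - -107410 = \left(-2 - 19\right) - -107410 = -21 + 107410 = 107389$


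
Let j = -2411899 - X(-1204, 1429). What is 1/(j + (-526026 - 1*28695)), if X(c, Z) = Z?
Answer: -1/2968049 ≈ -3.3692e-7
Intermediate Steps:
j = -2413328 (j = -2411899 - 1*1429 = -2411899 - 1429 = -2413328)
1/(j + (-526026 - 1*28695)) = 1/(-2413328 + (-526026 - 1*28695)) = 1/(-2413328 + (-526026 - 28695)) = 1/(-2413328 - 554721) = 1/(-2968049) = -1/2968049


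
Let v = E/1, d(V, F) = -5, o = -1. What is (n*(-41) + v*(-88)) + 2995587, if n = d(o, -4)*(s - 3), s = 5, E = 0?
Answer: 2995997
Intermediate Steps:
v = 0 (v = 0/1 = 0*1 = 0)
n = -10 (n = -5*(5 - 3) = -5*2 = -10)
(n*(-41) + v*(-88)) + 2995587 = (-10*(-41) + 0*(-88)) + 2995587 = (410 + 0) + 2995587 = 410 + 2995587 = 2995997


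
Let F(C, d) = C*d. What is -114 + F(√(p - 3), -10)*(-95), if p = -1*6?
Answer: -114 + 2850*I ≈ -114.0 + 2850.0*I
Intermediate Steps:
p = -6
-114 + F(√(p - 3), -10)*(-95) = -114 + (√(-6 - 3)*(-10))*(-95) = -114 + (√(-9)*(-10))*(-95) = -114 + ((3*I)*(-10))*(-95) = -114 - 30*I*(-95) = -114 + 2850*I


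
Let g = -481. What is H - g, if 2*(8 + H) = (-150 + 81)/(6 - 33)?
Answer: 8537/18 ≈ 474.28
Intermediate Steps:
H = -121/18 (H = -8 + ((-150 + 81)/(6 - 33))/2 = -8 + (-69/(-27))/2 = -8 + (-69*(-1/27))/2 = -8 + (½)*(23/9) = -8 + 23/18 = -121/18 ≈ -6.7222)
H - g = -121/18 - 1*(-481) = -121/18 + 481 = 8537/18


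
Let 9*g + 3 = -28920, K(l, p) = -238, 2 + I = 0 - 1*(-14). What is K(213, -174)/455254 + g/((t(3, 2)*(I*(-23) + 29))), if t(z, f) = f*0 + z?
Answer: 2194287370/506014821 ≈ 4.3364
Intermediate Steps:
I = 12 (I = -2 + (0 - 1*(-14)) = -2 + (0 + 14) = -2 + 14 = 12)
g = -9641/3 (g = -1/3 + (1/9)*(-28920) = -1/3 - 9640/3 = -9641/3 ≈ -3213.7)
t(z, f) = z (t(z, f) = 0 + z = z)
K(213, -174)/455254 + g/((t(3, 2)*(I*(-23) + 29))) = -238/455254 - 9641*1/(3*(12*(-23) + 29))/3 = -238*1/455254 - 9641*1/(3*(-276 + 29))/3 = -119/227627 - 9641/(3*(3*(-247))) = -119/227627 - 9641/3/(-741) = -119/227627 - 9641/3*(-1/741) = -119/227627 + 9641/2223 = 2194287370/506014821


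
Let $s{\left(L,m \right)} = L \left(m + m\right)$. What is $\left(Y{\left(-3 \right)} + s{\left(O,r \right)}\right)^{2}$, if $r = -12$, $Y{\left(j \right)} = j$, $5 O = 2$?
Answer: $\frac{3969}{25} \approx 158.76$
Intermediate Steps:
$O = \frac{2}{5}$ ($O = \frac{1}{5} \cdot 2 = \frac{2}{5} \approx 0.4$)
$s{\left(L,m \right)} = 2 L m$ ($s{\left(L,m \right)} = L 2 m = 2 L m$)
$\left(Y{\left(-3 \right)} + s{\left(O,r \right)}\right)^{2} = \left(-3 + 2 \cdot \frac{2}{5} \left(-12\right)\right)^{2} = \left(-3 - \frac{48}{5}\right)^{2} = \left(- \frac{63}{5}\right)^{2} = \frac{3969}{25}$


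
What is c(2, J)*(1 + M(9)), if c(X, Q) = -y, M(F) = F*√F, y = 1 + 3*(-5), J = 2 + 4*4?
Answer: 392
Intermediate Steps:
J = 18 (J = 2 + 16 = 18)
y = -14 (y = 1 - 15 = -14)
M(F) = F^(3/2)
c(X, Q) = 14 (c(X, Q) = -1*(-14) = 14)
c(2, J)*(1 + M(9)) = 14*(1 + 9^(3/2)) = 14*(1 + 27) = 14*28 = 392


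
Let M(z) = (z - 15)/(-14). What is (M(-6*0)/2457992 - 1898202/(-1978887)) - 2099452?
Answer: -47655605597038049277/22699079269552 ≈ -2.0995e+6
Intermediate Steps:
M(z) = 15/14 - z/14 (M(z) = (-15 + z)*(-1/14) = 15/14 - z/14)
(M(-6*0)/2457992 - 1898202/(-1978887)) - 2099452 = ((15/14 - (-3)*0/7)/2457992 - 1898202/(-1978887)) - 2099452 = ((15/14 - 1/14*0)*(1/2457992) - 1898202*(-1/1978887)) - 2099452 = ((15/14 + 0)*(1/2457992) + 632734/659629) - 2099452 = ((15/14)*(1/2457992) + 632734/659629) - 2099452 = (15/34411888 + 632734/659629) - 2099452 = 21773581436227/22699079269552 - 2099452 = -47655605597038049277/22699079269552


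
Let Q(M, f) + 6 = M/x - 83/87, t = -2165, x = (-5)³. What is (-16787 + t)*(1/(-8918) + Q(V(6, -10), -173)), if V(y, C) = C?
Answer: 1263484288868/9698325 ≈ 1.3028e+5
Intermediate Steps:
x = -125
Q(M, f) = -605/87 - M/125 (Q(M, f) = -6 + (M/(-125) - 83/87) = -6 + (M*(-1/125) - 83*1/87) = -6 + (-M/125 - 83/87) = -6 + (-83/87 - M/125) = -605/87 - M/125)
(-16787 + t)*(1/(-8918) + Q(V(6, -10), -173)) = (-16787 - 2165)*(1/(-8918) + (-605/87 - 1/125*(-10))) = -18952*(-1/8918 + (-605/87 + 2/25)) = -18952*(-1/8918 - 14951/2175) = -18952*(-133335193/19396650) = 1263484288868/9698325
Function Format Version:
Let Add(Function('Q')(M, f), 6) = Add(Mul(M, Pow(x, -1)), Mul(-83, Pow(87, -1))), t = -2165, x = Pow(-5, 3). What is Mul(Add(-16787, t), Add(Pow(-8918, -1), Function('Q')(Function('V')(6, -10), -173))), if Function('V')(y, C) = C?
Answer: Rational(1263484288868, 9698325) ≈ 1.3028e+5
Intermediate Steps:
x = -125
Function('Q')(M, f) = Add(Rational(-605, 87), Mul(Rational(-1, 125), M)) (Function('Q')(M, f) = Add(-6, Add(Mul(M, Pow(-125, -1)), Mul(-83, Pow(87, -1)))) = Add(-6, Add(Mul(M, Rational(-1, 125)), Mul(-83, Rational(1, 87)))) = Add(-6, Add(Mul(Rational(-1, 125), M), Rational(-83, 87))) = Add(-6, Add(Rational(-83, 87), Mul(Rational(-1, 125), M))) = Add(Rational(-605, 87), Mul(Rational(-1, 125), M)))
Mul(Add(-16787, t), Add(Pow(-8918, -1), Function('Q')(Function('V')(6, -10), -173))) = Mul(Add(-16787, -2165), Add(Pow(-8918, -1), Add(Rational(-605, 87), Mul(Rational(-1, 125), -10)))) = Mul(-18952, Add(Rational(-1, 8918), Add(Rational(-605, 87), Rational(2, 25)))) = Mul(-18952, Add(Rational(-1, 8918), Rational(-14951, 2175))) = Mul(-18952, Rational(-133335193, 19396650)) = Rational(1263484288868, 9698325)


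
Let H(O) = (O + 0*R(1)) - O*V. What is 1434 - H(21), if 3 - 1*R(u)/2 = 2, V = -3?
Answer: 1350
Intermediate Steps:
R(u) = 2 (R(u) = 6 - 2*2 = 6 - 4 = 2)
H(O) = 4*O (H(O) = (O + 0*2) - O*(-3) = (O + 0) - (-3)*O = O + 3*O = 4*O)
1434 - H(21) = 1434 - 4*21 = 1434 - 1*84 = 1434 - 84 = 1350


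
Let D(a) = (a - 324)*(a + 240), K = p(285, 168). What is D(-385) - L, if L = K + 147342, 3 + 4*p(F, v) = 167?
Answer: -44578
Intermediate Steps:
p(F, v) = 41 (p(F, v) = -3/4 + (1/4)*167 = -3/4 + 167/4 = 41)
K = 41
L = 147383 (L = 41 + 147342 = 147383)
D(a) = (-324 + a)*(240 + a)
D(-385) - L = (-77760 + (-385)**2 - 84*(-385)) - 1*147383 = (-77760 + 148225 + 32340) - 147383 = 102805 - 147383 = -44578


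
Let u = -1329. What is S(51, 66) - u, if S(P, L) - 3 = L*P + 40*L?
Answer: 7338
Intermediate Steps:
S(P, L) = 3 + 40*L + L*P (S(P, L) = 3 + (L*P + 40*L) = 3 + (40*L + L*P) = 3 + 40*L + L*P)
S(51, 66) - u = (3 + 40*66 + 66*51) - 1*(-1329) = (3 + 2640 + 3366) + 1329 = 6009 + 1329 = 7338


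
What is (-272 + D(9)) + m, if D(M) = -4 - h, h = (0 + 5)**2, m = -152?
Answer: -453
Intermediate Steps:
h = 25 (h = 5**2 = 25)
D(M) = -29 (D(M) = -4 - 1*25 = -4 - 25 = -29)
(-272 + D(9)) + m = (-272 - 29) - 152 = -301 - 152 = -453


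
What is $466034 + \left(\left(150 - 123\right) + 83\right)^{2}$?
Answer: $478134$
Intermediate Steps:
$466034 + \left(\left(150 - 123\right) + 83\right)^{2} = 466034 + \left(27 + 83\right)^{2} = 466034 + 110^{2} = 466034 + 12100 = 478134$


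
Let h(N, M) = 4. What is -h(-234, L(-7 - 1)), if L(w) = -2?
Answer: -4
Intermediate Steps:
-h(-234, L(-7 - 1)) = -1*4 = -4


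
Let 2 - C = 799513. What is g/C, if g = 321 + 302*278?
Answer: -84277/799511 ≈ -0.10541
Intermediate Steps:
C = -799511 (C = 2 - 1*799513 = 2 - 799513 = -799511)
g = 84277 (g = 321 + 83956 = 84277)
g/C = 84277/(-799511) = 84277*(-1/799511) = -84277/799511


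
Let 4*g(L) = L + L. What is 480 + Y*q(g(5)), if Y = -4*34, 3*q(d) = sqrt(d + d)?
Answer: 480 - 136*sqrt(5)/3 ≈ 378.63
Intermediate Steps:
g(L) = L/2 (g(L) = (L + L)/4 = (2*L)/4 = L/2)
q(d) = sqrt(2)*sqrt(d)/3 (q(d) = sqrt(d + d)/3 = sqrt(2*d)/3 = (sqrt(2)*sqrt(d))/3 = sqrt(2)*sqrt(d)/3)
Y = -136
480 + Y*q(g(5)) = 480 - 136*sqrt(2)*sqrt((1/2)*5)/3 = 480 - 136*sqrt(2)*sqrt(5/2)/3 = 480 - 136*sqrt(2)*sqrt(10)/2/3 = 480 - 136*sqrt(5)/3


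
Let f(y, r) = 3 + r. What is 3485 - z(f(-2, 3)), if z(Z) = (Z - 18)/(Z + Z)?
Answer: 3486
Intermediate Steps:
z(Z) = (-18 + Z)/(2*Z) (z(Z) = (-18 + Z)/((2*Z)) = (-18 + Z)*(1/(2*Z)) = (-18 + Z)/(2*Z))
3485 - z(f(-2, 3)) = 3485 - (-18 + (3 + 3))/(2*(3 + 3)) = 3485 - (-18 + 6)/(2*6) = 3485 - (-12)/(2*6) = 3485 - 1*(-1) = 3485 + 1 = 3486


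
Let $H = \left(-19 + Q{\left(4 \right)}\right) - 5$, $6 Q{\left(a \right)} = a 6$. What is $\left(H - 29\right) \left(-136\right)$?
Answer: $6664$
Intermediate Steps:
$Q{\left(a \right)} = a$ ($Q{\left(a \right)} = \frac{a 6}{6} = \frac{6 a}{6} = a$)
$H = -20$ ($H = \left(-19 + 4\right) - 5 = -15 - 5 = -20$)
$\left(H - 29\right) \left(-136\right) = \left(-20 - 29\right) \left(-136\right) = \left(-49\right) \left(-136\right) = 6664$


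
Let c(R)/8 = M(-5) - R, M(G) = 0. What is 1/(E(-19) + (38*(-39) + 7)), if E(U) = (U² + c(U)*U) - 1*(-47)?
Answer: -1/3955 ≈ -0.00025284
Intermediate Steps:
c(R) = -8*R (c(R) = 8*(0 - R) = 8*(-R) = -8*R)
E(U) = 47 - 7*U² (E(U) = (U² + (-8*U)*U) - 1*(-47) = (U² - 8*U²) + 47 = -7*U² + 47 = 47 - 7*U²)
1/(E(-19) + (38*(-39) + 7)) = 1/((47 - 7*(-19)²) + (38*(-39) + 7)) = 1/((47 - 7*361) + (-1482 + 7)) = 1/((47 - 2527) - 1475) = 1/(-2480 - 1475) = 1/(-3955) = -1/3955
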